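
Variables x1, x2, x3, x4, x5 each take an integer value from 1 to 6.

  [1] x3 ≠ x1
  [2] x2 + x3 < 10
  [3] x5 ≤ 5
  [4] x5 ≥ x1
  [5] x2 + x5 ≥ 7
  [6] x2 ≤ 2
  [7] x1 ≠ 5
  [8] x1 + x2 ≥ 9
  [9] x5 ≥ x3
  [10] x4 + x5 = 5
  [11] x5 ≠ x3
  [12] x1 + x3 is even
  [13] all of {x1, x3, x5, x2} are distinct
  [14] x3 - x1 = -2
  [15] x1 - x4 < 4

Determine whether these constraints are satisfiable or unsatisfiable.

From constraints 3 and 4: x1 ≤ x5 ≤ 5. From constraint 6: x2 ≤ 2. Hence x1 + x2 ≤ 7. But constraint 8 requires x1 + x2 ≥ 9, and 9 > 7. Contradiction.

Unsatisfiable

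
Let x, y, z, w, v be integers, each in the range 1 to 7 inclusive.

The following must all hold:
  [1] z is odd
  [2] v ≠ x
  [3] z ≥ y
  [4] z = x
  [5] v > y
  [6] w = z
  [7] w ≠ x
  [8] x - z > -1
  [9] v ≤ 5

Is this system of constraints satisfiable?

Unsatisfiable

From constraints 4 and 6, w = z = x, so w = x. But constraint 7 says w ≠ x. Contradiction.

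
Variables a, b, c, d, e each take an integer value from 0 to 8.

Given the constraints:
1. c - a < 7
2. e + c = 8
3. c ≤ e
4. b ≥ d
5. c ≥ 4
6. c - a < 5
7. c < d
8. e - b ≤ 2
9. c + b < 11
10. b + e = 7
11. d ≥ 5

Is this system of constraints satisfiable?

Unsatisfiable

From constraints 4 and 11: b ≥ d ≥ 5. From constraints 3 and 5: e ≥ c ≥ 4. Hence b + e ≥ 9. But constraint 10 requires b + e = 7, and 7 < 9. Contradiction.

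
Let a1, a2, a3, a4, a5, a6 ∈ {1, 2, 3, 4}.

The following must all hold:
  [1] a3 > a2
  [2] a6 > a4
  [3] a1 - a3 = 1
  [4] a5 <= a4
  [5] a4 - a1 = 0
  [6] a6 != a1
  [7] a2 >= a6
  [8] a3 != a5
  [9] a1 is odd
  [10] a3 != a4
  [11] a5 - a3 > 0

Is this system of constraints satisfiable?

Constraints 1, 2, 4, 7, and 11 give a2 < a3, a3 < a5, a5 ≤ a4, a4 < a6, a6 ≤ a2. Chaining: a2 < a3 < a5 ≤ a4 < a6 ≤ a2, which forces a2 < a2 — impossible.

Unsatisfiable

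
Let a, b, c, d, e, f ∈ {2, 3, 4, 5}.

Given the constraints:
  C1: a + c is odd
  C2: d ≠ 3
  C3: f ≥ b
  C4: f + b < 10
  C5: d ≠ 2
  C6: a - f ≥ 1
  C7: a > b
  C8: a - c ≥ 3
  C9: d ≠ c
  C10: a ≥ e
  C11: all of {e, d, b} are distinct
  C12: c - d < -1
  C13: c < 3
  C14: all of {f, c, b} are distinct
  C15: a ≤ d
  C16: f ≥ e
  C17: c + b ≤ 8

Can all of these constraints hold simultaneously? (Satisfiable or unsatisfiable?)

Satisfiable

Try a = 5, b = 3, c = 2, d = 5, e = 2, f = 4.
Check constraint 4: f + b = 7; constraint 6: a - f = 1; constraint 8: a - c = 3. The remaining constraints are straightforward to verify.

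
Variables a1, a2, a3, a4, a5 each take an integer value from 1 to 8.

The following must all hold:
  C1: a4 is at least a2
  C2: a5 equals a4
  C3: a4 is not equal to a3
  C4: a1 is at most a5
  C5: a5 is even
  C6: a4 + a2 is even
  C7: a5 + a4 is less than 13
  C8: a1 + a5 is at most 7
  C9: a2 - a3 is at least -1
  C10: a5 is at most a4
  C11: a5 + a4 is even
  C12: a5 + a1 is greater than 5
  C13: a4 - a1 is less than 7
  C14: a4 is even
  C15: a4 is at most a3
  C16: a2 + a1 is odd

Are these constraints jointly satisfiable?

Satisfiable

Setting (a1, a2, a3, a4, a5) = (1, 6, 7, 6, 6) satisfies everything: constraint 7: a5 + a4 = 12; constraint 8: a1 + a5 = 7; constraint 9: a2 - a3 = -1, and the others follow.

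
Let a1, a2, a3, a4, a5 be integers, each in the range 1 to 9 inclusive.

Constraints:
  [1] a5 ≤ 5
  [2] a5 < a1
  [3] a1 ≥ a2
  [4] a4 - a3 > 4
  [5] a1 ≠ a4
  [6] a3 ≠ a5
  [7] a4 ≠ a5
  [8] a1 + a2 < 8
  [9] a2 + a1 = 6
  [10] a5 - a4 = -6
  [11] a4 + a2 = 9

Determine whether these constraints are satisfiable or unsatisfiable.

Setting (a1, a2, a3, a4, a5) = (5, 1, 1, 8, 2) satisfies everything: constraint 4: a4 - a3 = 7; constraint 8: a1 + a2 = 6; constraint 9: a2 + a1 = 6, and the others follow.

Satisfiable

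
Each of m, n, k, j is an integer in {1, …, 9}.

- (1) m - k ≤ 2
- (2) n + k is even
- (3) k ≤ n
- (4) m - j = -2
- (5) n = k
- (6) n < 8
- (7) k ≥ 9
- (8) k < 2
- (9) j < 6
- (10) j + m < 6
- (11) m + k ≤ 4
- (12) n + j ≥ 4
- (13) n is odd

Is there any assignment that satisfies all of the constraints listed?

Unsatisfiable

From constraints 3 and 7: n ≥ k and k ≥ 9, so n ≥ 9. From constraint 6: n ≤ 7. But 7 < 9, so no value of n works.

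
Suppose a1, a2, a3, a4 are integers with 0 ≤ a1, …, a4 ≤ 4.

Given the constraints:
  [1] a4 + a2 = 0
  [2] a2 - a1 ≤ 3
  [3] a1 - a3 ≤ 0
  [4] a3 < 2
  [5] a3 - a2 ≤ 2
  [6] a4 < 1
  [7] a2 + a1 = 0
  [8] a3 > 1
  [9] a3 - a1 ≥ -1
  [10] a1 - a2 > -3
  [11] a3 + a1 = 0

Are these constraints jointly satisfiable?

From constraint 8: a3 ≥ 2. From constraint 4: a3 ≤ 1. But 1 < 2, so no value of a3 works.

Unsatisfiable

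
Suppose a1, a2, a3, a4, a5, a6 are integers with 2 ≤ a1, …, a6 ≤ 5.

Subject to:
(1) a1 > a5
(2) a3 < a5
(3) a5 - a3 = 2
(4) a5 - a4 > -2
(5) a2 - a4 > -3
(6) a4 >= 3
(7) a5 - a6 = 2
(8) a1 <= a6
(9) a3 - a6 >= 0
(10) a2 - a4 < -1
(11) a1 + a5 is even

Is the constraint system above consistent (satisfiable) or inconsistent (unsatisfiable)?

Constraints 1, 2, 8, and 9 give a5 < a1, a1 ≤ a6, a6 ≤ a3, a3 < a5. Chaining: a5 < a1 ≤ a6 ≤ a3 < a5, which forces a5 < a5 — impossible.

Unsatisfiable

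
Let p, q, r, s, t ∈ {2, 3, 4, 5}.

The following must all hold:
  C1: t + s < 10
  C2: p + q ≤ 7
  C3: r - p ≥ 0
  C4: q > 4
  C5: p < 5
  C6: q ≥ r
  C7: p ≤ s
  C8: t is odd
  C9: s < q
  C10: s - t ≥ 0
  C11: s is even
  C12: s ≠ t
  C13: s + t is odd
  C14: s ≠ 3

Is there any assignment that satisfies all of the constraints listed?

Take p = 2, q = 5, r = 3, s = 4, t = 3. Then constraint 1: t + s = 7; constraint 2: p + q = 7; constraint 3: r - p = 1, and every other listed constraint is also met.

Satisfiable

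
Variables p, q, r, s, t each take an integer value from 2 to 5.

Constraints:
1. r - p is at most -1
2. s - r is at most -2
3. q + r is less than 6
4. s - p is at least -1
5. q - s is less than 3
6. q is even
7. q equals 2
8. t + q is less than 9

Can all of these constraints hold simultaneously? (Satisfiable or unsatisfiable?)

Unsatisfiable

Constraints 1, 2, and 4 give p − r ≥ 1, r − s ≥ 2, s − p ≥ -1.
Adding all 3 inequalities: the left sides telescope to 0, and the right sides sum to 1 + 2 + (-1) = 2. So 0 ≥ 2, which is false.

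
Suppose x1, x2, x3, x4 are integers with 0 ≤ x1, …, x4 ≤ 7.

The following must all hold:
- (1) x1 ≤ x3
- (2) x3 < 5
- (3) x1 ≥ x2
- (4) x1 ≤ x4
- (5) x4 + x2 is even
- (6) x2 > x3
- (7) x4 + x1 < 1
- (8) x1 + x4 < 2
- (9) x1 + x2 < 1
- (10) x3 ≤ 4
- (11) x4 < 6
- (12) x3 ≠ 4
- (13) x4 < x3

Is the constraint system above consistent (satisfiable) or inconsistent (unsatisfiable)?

Unsatisfiable

Constraints 3, 4, 6, and 13 give x3 < x2, x2 ≤ x1, x1 ≤ x4, x4 < x3. Chaining: x3 < x2 ≤ x1 ≤ x4 < x3, which forces x3 < x3 — impossible.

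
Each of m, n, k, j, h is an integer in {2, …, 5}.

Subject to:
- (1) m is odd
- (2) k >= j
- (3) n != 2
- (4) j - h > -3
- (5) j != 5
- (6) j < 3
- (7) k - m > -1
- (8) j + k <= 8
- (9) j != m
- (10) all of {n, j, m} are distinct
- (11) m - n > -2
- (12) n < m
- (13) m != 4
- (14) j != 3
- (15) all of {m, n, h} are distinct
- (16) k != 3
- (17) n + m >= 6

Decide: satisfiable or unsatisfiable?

Satisfiable

One satisfying assignment is m = 5, n = 4, k = 5, j = 2, h = 2.
For the less obvious constraints — constraint 4: j - h = 0; constraint 7: k - m = 0; constraint 8: j + k = 7 — and the others hold by inspection.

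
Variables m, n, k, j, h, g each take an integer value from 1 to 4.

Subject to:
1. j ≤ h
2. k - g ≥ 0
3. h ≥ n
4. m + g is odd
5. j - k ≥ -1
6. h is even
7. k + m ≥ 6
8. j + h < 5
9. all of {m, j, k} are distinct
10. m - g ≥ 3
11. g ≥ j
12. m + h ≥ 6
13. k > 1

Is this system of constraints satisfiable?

Satisfiable

Take m = 4, n = 2, k = 2, j = 1, h = 2, g = 1. Then constraint 2: k - g = 1; constraint 5: j - k = -1, and every other listed constraint is also met.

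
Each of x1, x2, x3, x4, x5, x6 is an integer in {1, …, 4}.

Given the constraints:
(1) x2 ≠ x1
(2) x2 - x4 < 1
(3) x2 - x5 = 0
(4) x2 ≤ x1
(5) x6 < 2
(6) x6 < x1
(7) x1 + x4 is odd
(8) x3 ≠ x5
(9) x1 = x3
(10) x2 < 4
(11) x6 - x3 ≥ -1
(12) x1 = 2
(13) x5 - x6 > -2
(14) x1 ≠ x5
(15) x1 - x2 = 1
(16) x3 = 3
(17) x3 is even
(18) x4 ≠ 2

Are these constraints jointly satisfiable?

Unsatisfiable

Constraint 12 fixes x1 = 2 and constraint 16 fixes x3 = 3, but constraint 9 requires x1 = x3. Since 2 ≠ 3, contradiction.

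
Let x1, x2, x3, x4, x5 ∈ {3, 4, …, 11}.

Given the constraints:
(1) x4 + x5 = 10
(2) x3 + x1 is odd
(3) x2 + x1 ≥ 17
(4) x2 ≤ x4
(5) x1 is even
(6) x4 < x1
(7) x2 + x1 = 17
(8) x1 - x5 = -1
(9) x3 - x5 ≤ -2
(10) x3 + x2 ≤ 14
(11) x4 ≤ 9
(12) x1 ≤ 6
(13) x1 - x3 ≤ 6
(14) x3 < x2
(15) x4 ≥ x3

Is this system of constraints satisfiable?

From constraints 4 and 11: x2 ≤ x4 ≤ 9. From constraint 12: x1 ≤ 6. Hence x2 + x1 ≤ 15. But constraint 3 requires x2 + x1 ≥ 17, and 17 > 15. Contradiction.

Unsatisfiable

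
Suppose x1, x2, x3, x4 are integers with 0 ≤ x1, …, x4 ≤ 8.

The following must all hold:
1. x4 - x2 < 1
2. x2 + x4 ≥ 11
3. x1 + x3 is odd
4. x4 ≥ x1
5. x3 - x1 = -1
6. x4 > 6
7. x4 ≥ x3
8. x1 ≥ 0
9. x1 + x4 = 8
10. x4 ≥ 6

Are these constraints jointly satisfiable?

The assignment x1 = 1, x2 = 7, x3 = 0, x4 = 7 works:
  constraint 1 holds since x4 - x2 = 0.
  constraint 2 holds since x2 + x4 = 14.
  constraint 5 holds since x3 - x1 = -1.
The rest check out directly.

Satisfiable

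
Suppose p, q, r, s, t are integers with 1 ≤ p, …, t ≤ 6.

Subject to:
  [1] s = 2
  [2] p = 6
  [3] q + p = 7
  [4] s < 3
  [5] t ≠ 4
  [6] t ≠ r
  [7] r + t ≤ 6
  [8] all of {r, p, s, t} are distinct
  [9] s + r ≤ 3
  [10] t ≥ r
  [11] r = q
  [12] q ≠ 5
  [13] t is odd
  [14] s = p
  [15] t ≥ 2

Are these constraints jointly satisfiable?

Unsatisfiable

Constraint 1 fixes s = 2 and constraint 2 fixes p = 6, but constraint 14 requires s = p. Since 2 ≠ 6, contradiction.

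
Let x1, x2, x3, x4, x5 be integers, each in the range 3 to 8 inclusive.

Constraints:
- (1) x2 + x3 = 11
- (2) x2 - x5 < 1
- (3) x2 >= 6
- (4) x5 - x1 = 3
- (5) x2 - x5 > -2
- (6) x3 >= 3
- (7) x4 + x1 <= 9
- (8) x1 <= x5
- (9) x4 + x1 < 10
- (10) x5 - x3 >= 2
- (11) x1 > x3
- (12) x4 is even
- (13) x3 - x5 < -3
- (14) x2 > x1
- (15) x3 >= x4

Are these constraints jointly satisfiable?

Setting (x1, x2, x3, x4, x5) = (5, 7, 4, 4, 8) satisfies everything: constraint 1: x2 + x3 = 11; constraint 2: x2 - x5 = -1; constraint 4: x5 - x1 = 3, and the others follow.

Satisfiable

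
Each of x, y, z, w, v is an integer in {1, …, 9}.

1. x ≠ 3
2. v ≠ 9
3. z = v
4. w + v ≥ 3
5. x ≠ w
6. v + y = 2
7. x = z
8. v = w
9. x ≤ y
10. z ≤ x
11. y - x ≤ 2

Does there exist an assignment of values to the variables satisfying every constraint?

Unsatisfiable

From constraints 3, 7, and 8, x = z = v = w, so x = w. But constraint 5 says x ≠ w. Contradiction.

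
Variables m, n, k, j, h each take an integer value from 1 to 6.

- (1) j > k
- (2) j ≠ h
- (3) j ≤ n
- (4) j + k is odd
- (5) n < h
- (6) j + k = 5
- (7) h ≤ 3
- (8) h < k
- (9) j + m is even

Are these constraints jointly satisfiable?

Unsatisfiable

Constraints 1, 3, 5, and 8 give k < j, j ≤ n, n < h, h < k. Chaining: k < j ≤ n < h < k, which forces k < k — impossible.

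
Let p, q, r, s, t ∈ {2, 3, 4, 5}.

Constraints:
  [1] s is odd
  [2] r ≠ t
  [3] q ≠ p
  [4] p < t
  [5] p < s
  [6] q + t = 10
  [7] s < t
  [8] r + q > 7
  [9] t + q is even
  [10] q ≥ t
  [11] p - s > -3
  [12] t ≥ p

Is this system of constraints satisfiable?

One satisfying assignment is p = 2, q = 5, r = 3, s = 3, t = 5.
For the less obvious constraints — constraint 6: q + t = 10; constraint 8: r + q = 8; constraint 11: p - s = -1 — and the others hold by inspection.

Satisfiable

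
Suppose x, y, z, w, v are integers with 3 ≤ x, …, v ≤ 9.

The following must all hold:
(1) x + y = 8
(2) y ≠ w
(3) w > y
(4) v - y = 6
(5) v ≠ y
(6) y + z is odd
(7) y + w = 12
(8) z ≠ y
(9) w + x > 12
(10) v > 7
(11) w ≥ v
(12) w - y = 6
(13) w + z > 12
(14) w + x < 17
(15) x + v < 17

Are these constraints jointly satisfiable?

Satisfiable

Try x = 5, y = 3, z = 4, w = 9, v = 9.
Check constraint 1: x + y = 8; constraint 4: v - y = 6. The remaining constraints are straightforward to verify.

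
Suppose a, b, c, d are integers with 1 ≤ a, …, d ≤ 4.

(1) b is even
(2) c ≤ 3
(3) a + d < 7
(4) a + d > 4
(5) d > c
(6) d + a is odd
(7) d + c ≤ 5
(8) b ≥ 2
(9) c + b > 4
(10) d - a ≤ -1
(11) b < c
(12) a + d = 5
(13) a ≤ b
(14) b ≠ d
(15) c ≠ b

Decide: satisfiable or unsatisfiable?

Unsatisfiable

Constraints 5, 10, 11, and 13 give d < a, a ≤ b, b < c, c < d. Chaining: d < a ≤ b < c < d, which forces d < d — impossible.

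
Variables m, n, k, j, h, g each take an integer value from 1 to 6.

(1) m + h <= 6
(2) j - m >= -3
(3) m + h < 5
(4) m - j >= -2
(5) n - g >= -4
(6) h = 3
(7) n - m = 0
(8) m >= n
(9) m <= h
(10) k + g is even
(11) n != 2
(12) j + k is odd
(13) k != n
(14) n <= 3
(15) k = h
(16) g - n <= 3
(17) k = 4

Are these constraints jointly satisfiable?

Constraint 17 fixes k = 4 and constraint 6 fixes h = 3, but constraint 15 requires k = h. Since 4 ≠ 3, contradiction.

Unsatisfiable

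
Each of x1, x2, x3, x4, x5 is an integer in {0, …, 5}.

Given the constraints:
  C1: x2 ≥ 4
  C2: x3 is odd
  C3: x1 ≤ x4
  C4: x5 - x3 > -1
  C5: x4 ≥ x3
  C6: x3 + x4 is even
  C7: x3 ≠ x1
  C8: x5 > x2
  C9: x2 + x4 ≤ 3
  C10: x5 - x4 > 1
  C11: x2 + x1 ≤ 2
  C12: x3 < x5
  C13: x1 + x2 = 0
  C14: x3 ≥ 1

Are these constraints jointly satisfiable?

From constraint 1: x2 ≥ 4. From constraints 5 and 14: x4 ≥ x3 ≥ 1. Hence x2 + x4 ≥ 5. But constraint 9 requires x2 + x4 ≤ 3, and 3 < 5. Contradiction.

Unsatisfiable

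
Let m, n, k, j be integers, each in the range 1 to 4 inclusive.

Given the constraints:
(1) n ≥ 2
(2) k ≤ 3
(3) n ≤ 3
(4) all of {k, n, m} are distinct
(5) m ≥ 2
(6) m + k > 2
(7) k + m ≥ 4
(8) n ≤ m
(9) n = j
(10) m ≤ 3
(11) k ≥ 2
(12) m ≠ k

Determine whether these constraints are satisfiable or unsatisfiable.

Constraints 1, 2, 3, 5, 10, and 11 confine each of k, n, m to the 2 values {2, 3}.
Constraint 4 requires all 3 of them to be distinct, but only 2 values are available — impossible by the pigeonhole principle.

Unsatisfiable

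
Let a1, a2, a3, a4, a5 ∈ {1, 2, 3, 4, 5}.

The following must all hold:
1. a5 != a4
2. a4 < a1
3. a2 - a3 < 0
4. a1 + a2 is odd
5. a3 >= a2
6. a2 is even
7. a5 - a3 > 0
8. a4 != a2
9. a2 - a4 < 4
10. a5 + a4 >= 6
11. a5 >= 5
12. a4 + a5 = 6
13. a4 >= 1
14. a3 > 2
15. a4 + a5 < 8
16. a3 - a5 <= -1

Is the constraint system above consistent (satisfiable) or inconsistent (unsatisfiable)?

Satisfiable

The assignment a1 = 5, a2 = 2, a3 = 4, a4 = 1, a5 = 5 works:
  constraint 3 holds since a2 - a3 = -2.
  constraint 7 holds since a5 - a3 = 1.
  constraint 9 holds since a2 - a4 = 1.
The rest check out directly.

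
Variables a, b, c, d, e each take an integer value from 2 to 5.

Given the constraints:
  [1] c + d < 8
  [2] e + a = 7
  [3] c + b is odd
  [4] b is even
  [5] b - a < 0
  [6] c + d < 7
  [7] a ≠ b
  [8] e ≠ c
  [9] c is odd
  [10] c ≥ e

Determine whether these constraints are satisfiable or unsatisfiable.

Satisfiable

One satisfying assignment is a = 5, b = 2, c = 3, d = 3, e = 2.
For the less obvious constraints — constraint 1: c + d = 6; constraint 2: e + a = 7 — and the others hold by inspection.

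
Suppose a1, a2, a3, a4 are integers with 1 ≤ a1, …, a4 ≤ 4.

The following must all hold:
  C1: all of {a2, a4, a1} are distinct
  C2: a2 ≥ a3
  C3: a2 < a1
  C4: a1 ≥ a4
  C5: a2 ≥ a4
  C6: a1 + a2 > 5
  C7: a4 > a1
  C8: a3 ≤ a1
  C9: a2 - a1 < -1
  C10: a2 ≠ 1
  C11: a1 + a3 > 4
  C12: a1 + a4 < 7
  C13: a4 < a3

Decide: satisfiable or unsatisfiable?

Constraints 2, 3, 7, and 13 give a4 < a3, a3 ≤ a2, a2 < a1, a1 < a4. Chaining: a4 < a3 ≤ a2 < a1 < a4, which forces a4 < a4 — impossible.

Unsatisfiable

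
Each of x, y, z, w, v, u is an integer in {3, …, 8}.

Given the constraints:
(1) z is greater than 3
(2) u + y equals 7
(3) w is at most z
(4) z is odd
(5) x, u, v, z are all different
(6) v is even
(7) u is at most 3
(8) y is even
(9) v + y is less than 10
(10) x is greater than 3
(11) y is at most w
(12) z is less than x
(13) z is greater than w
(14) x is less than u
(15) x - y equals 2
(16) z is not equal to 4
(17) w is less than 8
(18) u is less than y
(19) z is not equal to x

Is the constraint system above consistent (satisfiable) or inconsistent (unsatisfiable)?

Unsatisfiable

Constraints 11, 12, 13, 14, and 18 give u < y, y ≤ w, w < z, z < x, x < u. Chaining: u < y ≤ w < z < x < u, which forces u < u — impossible.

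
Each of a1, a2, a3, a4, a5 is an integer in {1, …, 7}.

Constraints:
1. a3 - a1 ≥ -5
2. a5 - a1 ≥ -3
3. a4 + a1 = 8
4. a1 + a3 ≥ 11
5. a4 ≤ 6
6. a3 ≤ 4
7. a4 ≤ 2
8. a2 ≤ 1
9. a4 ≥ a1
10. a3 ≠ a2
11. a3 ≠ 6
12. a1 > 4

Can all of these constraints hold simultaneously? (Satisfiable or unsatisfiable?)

From constraints 5 and 9: a1 ≤ a4 ≤ 6. From constraint 6: a3 ≤ 4. Hence a1 + a3 ≤ 10. But constraint 4 requires a1 + a3 ≥ 11, and 11 > 10. Contradiction.

Unsatisfiable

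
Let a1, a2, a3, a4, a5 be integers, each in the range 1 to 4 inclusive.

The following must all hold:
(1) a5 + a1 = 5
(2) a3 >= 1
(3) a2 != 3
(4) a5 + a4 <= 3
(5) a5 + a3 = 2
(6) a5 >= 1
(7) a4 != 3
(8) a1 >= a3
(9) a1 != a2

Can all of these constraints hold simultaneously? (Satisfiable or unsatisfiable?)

Satisfiable

Try a1 = 4, a2 = 2, a3 = 1, a4 = 1, a5 = 1.
Check constraint 1: a5 + a1 = 5; constraint 4: a5 + a4 = 2; constraint 5: a5 + a3 = 2. The remaining constraints are straightforward to verify.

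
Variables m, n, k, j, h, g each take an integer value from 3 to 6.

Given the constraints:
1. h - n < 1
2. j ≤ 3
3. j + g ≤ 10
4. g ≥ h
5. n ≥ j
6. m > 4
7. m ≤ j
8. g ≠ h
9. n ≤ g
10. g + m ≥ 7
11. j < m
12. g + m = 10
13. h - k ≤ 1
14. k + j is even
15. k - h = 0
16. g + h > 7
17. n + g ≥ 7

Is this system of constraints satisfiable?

Unsatisfiable

From constraint 6: m ≥ 5. From constraints 2 and 7: m ≤ j and j ≤ 3, so m ≤ 3. But 3 < 5, so no value of m works.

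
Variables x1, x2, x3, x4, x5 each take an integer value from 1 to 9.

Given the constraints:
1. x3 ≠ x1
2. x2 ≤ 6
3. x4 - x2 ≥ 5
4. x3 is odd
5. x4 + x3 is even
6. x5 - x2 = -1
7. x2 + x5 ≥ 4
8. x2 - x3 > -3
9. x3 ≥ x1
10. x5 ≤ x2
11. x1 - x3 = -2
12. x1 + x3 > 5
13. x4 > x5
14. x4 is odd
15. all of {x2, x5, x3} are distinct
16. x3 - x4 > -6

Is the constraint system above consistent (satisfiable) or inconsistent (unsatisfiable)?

Try x1 = 3, x2 = 4, x3 = 5, x4 = 9, x5 = 3.
Check constraint 3: x4 - x2 = 5; constraint 6: x5 - x2 = -1. The remaining constraints are straightforward to verify.

Satisfiable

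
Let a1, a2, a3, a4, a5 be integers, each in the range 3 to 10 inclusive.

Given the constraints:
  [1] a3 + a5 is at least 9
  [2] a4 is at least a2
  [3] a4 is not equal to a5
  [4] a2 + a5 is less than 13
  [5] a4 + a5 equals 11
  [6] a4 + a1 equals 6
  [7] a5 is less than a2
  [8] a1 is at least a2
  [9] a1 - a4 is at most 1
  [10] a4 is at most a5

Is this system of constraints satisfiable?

Constraints 2, 7, and 10 give a5 < a2, a2 ≤ a4, a4 ≤ a5. Chaining: a5 < a2 ≤ a4 ≤ a5, which forces a5 < a5 — impossible.

Unsatisfiable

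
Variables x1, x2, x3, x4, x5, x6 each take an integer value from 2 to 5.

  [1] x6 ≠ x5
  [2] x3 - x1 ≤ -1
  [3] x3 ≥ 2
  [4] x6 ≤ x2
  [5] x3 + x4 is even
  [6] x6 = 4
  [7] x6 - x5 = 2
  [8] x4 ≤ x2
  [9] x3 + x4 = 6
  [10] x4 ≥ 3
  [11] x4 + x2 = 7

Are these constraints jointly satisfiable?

Satisfiable

Try x1 = 4, x2 = 4, x3 = 3, x4 = 3, x5 = 2, x6 = 4.
Check constraint 2: x3 - x1 = -1; constraint 7: x6 - x5 = 2; constraint 9: x3 + x4 = 6. The remaining constraints are straightforward to verify.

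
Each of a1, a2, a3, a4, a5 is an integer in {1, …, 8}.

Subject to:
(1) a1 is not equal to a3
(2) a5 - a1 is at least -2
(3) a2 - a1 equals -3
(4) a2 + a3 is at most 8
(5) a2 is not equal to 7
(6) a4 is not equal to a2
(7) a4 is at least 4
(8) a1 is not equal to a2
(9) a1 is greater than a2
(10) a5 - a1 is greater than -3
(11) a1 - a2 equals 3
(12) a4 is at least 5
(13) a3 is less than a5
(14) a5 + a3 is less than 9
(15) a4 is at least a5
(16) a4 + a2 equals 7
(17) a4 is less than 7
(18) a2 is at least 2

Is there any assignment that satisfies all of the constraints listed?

Satisfiable

Take a1 = 5, a2 = 2, a3 = 3, a4 = 5, a5 = 5. Then constraint 2: a5 - a1 = 0; constraint 3: a2 - a1 = -3, and every other listed constraint is also met.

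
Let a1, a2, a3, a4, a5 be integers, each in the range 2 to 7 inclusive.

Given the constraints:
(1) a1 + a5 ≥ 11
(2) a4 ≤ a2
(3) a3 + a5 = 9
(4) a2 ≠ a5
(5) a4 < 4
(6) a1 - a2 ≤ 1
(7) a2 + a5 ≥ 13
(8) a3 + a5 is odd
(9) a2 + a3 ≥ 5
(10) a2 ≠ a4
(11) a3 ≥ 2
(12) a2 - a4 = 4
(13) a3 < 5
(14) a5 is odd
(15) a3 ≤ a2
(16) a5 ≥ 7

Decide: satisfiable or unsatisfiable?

Satisfiable

Try a1 = 7, a2 = 6, a3 = 2, a4 = 2, a5 = 7.
Check constraint 1: a1 + a5 = 14; constraint 3: a3 + a5 = 9; constraint 6: a1 - a2 = 1. The remaining constraints are straightforward to verify.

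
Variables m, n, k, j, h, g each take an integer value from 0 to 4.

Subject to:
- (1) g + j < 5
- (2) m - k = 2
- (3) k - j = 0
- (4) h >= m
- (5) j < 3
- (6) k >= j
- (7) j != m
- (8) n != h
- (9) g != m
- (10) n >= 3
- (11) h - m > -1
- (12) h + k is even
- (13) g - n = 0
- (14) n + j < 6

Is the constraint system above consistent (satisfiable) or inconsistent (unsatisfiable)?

Satisfiable

One satisfying assignment is m = 2, n = 4, k = 0, j = 0, h = 2, g = 4.
For the less obvious constraints — constraint 1: g + j = 4; constraint 2: m - k = 2 — and the others hold by inspection.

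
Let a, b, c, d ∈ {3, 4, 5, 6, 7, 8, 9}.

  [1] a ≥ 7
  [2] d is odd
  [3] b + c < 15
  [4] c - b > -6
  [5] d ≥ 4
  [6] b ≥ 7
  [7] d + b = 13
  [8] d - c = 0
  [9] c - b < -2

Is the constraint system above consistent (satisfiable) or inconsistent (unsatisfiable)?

Satisfiable

One satisfying assignment is a = 9, b = 8, c = 5, d = 5.
For the less obvious constraints — constraint 3: b + c = 13; constraint 4: c - b = -3 — and the others hold by inspection.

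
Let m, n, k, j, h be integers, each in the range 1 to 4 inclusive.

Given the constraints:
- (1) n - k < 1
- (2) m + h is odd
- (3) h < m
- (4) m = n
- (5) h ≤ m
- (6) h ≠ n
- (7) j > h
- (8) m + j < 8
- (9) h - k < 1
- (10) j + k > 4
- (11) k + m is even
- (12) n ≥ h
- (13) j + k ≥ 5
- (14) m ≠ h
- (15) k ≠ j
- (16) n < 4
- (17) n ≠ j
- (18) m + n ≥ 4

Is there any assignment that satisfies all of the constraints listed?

Try m = 2, n = 2, k = 2, j = 3, h = 1.
Check constraint 1: n - k = 0; constraint 8: m + j = 5. The remaining constraints are straightforward to verify.

Satisfiable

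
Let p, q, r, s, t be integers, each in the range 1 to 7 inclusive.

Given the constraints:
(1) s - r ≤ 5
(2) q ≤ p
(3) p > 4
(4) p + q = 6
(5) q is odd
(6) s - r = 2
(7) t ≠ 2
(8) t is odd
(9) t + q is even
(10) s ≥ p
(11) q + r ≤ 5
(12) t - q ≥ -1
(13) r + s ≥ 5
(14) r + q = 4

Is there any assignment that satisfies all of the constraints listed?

Try p = 5, q = 1, r = 3, s = 5, t = 1.
Check constraint 1: s - r = 2; constraint 4: p + q = 6. The remaining constraints are straightforward to verify.

Satisfiable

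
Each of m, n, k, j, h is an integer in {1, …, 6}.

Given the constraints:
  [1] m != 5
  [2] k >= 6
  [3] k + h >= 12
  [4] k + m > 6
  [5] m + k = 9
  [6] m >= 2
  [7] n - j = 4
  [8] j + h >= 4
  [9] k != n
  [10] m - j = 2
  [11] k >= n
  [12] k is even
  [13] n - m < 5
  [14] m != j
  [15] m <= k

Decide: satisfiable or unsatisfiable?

The assignment m = 3, n = 5, k = 6, j = 1, h = 6 works:
  constraint 3 holds since k + h = 12.
  constraint 4 holds since k + m = 9.
The rest check out directly.

Satisfiable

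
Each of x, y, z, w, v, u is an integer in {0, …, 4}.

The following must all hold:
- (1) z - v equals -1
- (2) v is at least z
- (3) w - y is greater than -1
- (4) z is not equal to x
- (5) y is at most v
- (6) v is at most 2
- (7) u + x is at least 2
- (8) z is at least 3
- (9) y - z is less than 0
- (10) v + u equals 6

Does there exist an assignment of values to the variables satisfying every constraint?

Unsatisfiable

From constraint 8: z ≥ 3. From constraints 2 and 6: z ≤ v and v ≤ 2, so z ≤ 2. But 2 < 3, so no value of z works.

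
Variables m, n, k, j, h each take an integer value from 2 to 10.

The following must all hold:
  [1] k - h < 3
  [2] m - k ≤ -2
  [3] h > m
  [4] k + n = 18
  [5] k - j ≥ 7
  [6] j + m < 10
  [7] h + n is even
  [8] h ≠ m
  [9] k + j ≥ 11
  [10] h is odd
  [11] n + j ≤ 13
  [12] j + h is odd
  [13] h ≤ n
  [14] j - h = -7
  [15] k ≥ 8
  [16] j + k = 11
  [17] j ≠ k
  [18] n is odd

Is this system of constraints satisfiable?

Satisfiable

Take m = 5, n = 9, k = 9, j = 2, h = 9. Then constraint 1: k - h = 0; constraint 2: m - k = -4; constraint 4: k + n = 18, and every other listed constraint is also met.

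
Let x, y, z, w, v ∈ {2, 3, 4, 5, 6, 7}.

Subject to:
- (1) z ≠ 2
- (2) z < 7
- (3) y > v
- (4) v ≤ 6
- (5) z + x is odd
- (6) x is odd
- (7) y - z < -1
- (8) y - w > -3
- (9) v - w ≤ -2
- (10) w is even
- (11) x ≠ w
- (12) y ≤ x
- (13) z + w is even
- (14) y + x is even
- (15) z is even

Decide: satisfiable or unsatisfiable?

Satisfiable

The assignment x = 7, y = 3, z = 6, w = 4, v = 2 works:
  constraint 7 holds since y - z = -3.
  constraint 8 holds since y - w = -1.
The rest check out directly.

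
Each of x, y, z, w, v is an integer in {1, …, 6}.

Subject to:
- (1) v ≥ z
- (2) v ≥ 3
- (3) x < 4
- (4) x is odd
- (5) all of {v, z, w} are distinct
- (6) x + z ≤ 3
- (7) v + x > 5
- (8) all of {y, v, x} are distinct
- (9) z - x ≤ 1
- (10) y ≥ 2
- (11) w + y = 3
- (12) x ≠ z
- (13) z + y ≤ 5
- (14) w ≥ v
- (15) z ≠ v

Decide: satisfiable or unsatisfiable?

From constraints 2 and 14: w ≥ v ≥ 3. From constraint 10: y ≥ 2. Hence w + y ≥ 5. But constraint 11 requires w + y = 3, and 3 < 5. Contradiction.

Unsatisfiable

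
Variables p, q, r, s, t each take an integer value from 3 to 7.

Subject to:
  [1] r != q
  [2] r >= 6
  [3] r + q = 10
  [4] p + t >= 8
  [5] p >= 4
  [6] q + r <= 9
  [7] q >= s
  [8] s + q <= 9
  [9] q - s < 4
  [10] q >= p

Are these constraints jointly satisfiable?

Unsatisfiable

From constraints 5 and 10: q ≥ p ≥ 4. From constraint 2: r ≥ 6. Hence q + r ≥ 10. But constraint 6 requires q + r ≤ 9, and 9 < 10. Contradiction.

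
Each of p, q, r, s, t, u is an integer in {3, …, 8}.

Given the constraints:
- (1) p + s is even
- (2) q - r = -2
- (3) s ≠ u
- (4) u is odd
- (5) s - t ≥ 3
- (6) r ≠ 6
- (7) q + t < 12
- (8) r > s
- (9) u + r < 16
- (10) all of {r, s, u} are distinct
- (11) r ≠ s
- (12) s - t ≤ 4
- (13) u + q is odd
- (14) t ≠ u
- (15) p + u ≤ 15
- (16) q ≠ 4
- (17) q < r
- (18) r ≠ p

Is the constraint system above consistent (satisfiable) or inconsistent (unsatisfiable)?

Satisfiable

Setting (p, q, r, s, t, u) = (7, 6, 8, 7, 3, 5) satisfies everything: constraint 2: q - r = -2; constraint 5: s - t = 4; constraint 7: q + t = 9, and the others follow.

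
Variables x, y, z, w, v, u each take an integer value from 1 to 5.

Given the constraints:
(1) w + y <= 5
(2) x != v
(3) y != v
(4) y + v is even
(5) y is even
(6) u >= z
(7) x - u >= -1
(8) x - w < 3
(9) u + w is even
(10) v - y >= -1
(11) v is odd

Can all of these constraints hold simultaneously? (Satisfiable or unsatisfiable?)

Constraint 5 makes y even and constraint 11 makes v odd, so y + v must be odd. Constraint 4 says y + v is even — contradiction.

Unsatisfiable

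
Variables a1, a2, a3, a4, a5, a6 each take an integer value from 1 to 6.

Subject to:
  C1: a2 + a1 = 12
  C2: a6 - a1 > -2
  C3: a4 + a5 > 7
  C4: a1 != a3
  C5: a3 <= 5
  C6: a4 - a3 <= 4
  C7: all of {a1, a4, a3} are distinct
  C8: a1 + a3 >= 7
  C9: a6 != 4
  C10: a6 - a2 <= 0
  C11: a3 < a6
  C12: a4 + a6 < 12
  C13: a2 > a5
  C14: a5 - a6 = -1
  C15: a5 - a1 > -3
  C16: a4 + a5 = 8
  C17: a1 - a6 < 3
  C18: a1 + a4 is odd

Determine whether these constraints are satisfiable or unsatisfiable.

Try a1 = 6, a2 = 6, a3 = 2, a4 = 3, a5 = 5, a6 = 6.
Check constraint 1: a2 + a1 = 12; constraint 2: a6 - a1 = 0. The remaining constraints are straightforward to verify.

Satisfiable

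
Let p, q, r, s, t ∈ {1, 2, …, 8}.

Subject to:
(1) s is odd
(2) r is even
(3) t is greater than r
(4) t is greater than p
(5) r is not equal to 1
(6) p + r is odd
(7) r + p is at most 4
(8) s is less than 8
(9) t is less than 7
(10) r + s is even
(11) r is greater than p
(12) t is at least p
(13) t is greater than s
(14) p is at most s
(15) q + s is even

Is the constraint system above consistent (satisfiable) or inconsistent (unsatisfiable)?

Unsatisfiable

Constraint 2 makes r even and constraint 1 makes s odd, so r + s must be odd. Constraint 10 says r + s is even — contradiction.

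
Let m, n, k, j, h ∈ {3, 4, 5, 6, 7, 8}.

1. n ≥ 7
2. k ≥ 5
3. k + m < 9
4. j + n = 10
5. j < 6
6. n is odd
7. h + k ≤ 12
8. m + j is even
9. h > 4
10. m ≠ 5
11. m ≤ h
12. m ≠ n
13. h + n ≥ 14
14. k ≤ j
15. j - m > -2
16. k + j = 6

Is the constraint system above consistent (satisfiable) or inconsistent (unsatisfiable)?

Unsatisfiable

From constraints 2 and 14: j ≥ k ≥ 5. From constraint 1: n ≥ 7. Hence j + n ≥ 12. But constraint 4 requires j + n = 10, and 10 < 12. Contradiction.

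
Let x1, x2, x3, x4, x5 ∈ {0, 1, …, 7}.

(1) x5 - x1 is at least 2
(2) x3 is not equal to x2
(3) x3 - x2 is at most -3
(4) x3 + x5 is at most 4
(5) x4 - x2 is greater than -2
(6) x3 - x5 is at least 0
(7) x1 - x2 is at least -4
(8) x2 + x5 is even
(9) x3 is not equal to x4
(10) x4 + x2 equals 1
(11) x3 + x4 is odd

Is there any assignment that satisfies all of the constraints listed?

Constraints 1, 3, 6, and 7 give x5 − x1 ≥ 2, x1 − x2 ≥ -4, x2 − x3 ≥ 3, x3 − x5 ≥ 0.
Adding all 4 inequalities: the left sides telescope to 0, and the right sides sum to 2 + (-4) + 3 + 0 = 1. So 0 ≥ 1, which is false.

Unsatisfiable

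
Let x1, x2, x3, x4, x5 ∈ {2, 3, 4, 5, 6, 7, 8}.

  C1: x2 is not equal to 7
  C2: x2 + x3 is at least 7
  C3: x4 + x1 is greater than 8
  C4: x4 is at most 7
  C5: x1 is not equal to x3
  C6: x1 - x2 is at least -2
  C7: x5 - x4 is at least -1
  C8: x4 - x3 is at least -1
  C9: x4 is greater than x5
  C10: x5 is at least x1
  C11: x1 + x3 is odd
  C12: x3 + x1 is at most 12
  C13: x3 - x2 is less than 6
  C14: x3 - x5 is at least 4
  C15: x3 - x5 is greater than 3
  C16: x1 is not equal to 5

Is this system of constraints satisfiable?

Unsatisfiable

Constraints 7, 8, and 14 give x3 − x5 ≥ 4, x5 − x4 ≥ -1, x4 − x3 ≥ -1.
Adding all 3 inequalities: the left sides telescope to 0, and the right sides sum to 4 + (-1) + (-1) = 2. So 0 ≥ 2, which is false.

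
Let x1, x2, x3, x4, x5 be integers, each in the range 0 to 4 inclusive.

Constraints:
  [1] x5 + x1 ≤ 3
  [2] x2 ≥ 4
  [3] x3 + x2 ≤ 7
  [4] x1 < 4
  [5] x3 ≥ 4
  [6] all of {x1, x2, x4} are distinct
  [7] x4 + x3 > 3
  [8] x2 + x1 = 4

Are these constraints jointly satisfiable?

From constraint 5: x3 ≥ 4. From constraint 2: x2 ≥ 4. Hence x3 + x2 ≥ 8. But constraint 3 requires x3 + x2 ≤ 7, and 7 < 8. Contradiction.

Unsatisfiable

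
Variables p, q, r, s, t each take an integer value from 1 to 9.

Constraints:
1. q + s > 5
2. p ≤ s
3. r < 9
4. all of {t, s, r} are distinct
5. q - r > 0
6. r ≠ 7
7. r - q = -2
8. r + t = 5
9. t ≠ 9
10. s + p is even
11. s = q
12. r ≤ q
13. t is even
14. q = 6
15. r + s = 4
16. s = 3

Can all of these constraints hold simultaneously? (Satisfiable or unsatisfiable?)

Constraint 16 fixes s = 3 and constraint 14 fixes q = 6, but constraint 11 requires s = q. Since 3 ≠ 6, contradiction.

Unsatisfiable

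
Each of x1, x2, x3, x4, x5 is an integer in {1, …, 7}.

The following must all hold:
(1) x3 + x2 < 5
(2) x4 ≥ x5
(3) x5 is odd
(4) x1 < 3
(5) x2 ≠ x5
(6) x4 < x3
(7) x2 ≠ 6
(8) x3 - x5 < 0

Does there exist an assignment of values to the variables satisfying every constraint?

Constraints 2, 6, and 8 give x3 < x5, x5 ≤ x4, x4 < x3. Chaining: x3 < x5 ≤ x4 < x3, which forces x3 < x3 — impossible.

Unsatisfiable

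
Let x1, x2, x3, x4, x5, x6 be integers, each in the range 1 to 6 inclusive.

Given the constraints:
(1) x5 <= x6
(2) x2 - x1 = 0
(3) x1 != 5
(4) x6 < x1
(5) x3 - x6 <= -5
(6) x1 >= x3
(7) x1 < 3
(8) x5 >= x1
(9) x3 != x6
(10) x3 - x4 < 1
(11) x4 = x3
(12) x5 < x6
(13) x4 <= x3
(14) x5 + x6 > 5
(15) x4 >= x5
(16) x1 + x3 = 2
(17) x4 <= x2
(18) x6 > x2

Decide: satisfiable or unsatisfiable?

Unsatisfiable

Constraints 1, 4, and 8 give x1 ≤ x5, x5 ≤ x6, x6 < x1. Chaining: x1 ≤ x5 ≤ x6 < x1, which forces x1 < x1 — impossible.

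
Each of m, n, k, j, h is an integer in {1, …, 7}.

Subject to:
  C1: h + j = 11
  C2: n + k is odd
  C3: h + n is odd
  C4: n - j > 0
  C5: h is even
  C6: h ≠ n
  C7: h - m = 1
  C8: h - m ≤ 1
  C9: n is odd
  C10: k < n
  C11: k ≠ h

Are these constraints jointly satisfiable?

Satisfiable

Setting (m, n, k, j, h) = (5, 7, 2, 5, 6) satisfies everything: constraint 1: h + j = 11; constraint 4: n - j = 2, and the others follow.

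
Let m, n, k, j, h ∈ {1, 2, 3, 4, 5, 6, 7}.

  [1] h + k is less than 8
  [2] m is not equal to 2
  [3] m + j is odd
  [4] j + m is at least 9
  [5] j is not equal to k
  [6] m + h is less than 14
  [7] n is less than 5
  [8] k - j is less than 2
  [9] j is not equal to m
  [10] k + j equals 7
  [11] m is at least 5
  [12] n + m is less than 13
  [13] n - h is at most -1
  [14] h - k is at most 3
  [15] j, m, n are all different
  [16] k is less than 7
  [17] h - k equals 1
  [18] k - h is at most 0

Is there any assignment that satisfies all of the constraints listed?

Satisfiable

Setting (m, n, k, j, h) = (7, 3, 3, 4, 4) satisfies everything: constraint 1: h + k = 7; constraint 4: j + m = 11; constraint 6: m + h = 11, and the others follow.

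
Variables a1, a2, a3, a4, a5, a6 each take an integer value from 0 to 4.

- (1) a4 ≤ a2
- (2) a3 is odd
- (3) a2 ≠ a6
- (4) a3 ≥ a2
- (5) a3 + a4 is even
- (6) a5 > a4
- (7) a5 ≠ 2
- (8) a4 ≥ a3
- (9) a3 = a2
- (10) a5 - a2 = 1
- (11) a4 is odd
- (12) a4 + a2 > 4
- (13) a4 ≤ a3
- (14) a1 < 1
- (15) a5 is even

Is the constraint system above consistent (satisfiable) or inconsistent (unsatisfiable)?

Setting (a1, a2, a3, a4, a5, a6) = (0, 3, 3, 3, 4, 4) satisfies everything: constraint 10: a5 - a2 = 1; constraint 12: a4 + a2 = 6, and the others follow.

Satisfiable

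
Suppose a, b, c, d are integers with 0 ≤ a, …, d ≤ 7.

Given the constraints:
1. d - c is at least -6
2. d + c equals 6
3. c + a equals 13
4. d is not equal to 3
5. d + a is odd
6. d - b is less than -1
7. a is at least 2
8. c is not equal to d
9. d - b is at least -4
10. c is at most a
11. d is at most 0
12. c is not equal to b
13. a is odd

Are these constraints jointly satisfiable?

Satisfiable

Take a = 7, b = 4, c = 6, d = 0. Then constraint 1: d - c = -6; constraint 2: d + c = 6, and every other listed constraint is also met.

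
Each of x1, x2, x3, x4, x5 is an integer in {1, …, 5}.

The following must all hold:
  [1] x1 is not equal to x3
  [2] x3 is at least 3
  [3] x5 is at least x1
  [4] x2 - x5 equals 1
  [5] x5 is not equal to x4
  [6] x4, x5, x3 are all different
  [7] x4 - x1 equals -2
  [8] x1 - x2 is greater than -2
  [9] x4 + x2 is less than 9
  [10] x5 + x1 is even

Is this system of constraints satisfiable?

Take x1 = 4, x2 = 5, x3 = 5, x4 = 2, x5 = 4. Then constraint 4: x2 - x5 = 1; constraint 7: x4 - x1 = -2, and every other listed constraint is also met.

Satisfiable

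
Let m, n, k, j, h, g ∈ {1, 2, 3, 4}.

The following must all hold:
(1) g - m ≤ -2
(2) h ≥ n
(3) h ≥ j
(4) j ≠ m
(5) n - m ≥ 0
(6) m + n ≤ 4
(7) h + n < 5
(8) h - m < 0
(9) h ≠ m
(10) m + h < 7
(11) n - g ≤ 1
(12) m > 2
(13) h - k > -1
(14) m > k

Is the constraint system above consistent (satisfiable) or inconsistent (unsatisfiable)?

Unsatisfiable

Constraints 1, 5, and 11 give n − m ≥ 0, m − g ≥ 2, g − n ≥ -1.
Adding all 3 inequalities: the left sides telescope to 0, and the right sides sum to 0 + 2 + (-1) = 1. So 0 ≥ 1, which is false.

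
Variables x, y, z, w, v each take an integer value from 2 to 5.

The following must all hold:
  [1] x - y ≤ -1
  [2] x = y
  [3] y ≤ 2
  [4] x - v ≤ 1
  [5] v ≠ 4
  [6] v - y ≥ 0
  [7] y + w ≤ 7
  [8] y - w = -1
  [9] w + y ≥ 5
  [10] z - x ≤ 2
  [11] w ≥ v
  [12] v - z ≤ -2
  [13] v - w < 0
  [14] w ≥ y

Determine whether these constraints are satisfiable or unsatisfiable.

Unsatisfiable

Constraints 1, 6, 10, and 12 give y − x ≥ 1, x − z ≥ -2, z − v ≥ 2, v − y ≥ 0.
Adding all 4 inequalities: the left sides telescope to 0, and the right sides sum to 1 + (-2) + 2 + 0 = 1. So 0 ≥ 1, which is false.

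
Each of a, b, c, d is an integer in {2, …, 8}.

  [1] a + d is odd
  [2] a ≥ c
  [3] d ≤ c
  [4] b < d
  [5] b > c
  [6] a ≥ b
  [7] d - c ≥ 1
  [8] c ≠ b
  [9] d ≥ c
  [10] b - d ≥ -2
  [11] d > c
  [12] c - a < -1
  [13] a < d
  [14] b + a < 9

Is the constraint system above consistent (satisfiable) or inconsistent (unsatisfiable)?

Unsatisfiable

Constraints 3, 5, 6, and 13 give b ≤ a, a < d, d ≤ c, c < b. Chaining: b ≤ a < d ≤ c < b, which forces b < b — impossible.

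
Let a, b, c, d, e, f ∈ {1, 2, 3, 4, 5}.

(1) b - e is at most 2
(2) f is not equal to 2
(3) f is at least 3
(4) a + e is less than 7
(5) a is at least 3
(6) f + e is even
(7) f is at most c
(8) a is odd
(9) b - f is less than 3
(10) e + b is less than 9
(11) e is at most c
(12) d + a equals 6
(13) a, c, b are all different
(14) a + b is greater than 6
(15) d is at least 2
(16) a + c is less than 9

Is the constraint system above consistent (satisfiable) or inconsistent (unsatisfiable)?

Take a = 3, b = 4, c = 5, d = 3, e = 3, f = 3. Then constraint 1: b - e = 1; constraint 4: a + e = 6, and every other listed constraint is also met.

Satisfiable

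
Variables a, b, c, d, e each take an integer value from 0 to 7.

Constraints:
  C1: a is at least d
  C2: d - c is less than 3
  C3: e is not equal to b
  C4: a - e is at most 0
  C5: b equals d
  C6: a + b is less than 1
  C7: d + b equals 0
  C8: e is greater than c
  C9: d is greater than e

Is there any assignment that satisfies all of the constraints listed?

Unsatisfiable

Constraints 1, 4, and 9 give d ≤ a, a ≤ e, e < d. Chaining: d ≤ a ≤ e < d, which forces d < d — impossible.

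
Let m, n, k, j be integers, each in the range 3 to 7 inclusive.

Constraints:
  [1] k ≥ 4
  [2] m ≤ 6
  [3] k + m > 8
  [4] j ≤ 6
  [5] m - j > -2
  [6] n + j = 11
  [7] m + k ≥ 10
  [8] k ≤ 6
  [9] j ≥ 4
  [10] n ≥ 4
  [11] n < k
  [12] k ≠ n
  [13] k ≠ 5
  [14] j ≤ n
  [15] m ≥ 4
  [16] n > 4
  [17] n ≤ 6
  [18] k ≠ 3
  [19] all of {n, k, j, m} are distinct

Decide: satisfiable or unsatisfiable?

Unsatisfiable

Constraints 1, 2, 4, 8, 9, 10, 15, and 17 confine each of n, k, j, m to the 3 values {4, …, 6}.
Constraint 19 requires all 4 of them to be distinct, but only 3 values are available — impossible by the pigeonhole principle.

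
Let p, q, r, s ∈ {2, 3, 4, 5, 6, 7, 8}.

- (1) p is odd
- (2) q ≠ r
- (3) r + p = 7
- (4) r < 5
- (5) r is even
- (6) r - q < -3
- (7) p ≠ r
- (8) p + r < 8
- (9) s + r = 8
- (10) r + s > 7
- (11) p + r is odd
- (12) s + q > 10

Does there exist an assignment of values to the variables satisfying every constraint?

Try p = 5, q = 7, r = 2, s = 6.
Check constraint 3: r + p = 7; constraint 6: r - q = -5. The remaining constraints are straightforward to verify.

Satisfiable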